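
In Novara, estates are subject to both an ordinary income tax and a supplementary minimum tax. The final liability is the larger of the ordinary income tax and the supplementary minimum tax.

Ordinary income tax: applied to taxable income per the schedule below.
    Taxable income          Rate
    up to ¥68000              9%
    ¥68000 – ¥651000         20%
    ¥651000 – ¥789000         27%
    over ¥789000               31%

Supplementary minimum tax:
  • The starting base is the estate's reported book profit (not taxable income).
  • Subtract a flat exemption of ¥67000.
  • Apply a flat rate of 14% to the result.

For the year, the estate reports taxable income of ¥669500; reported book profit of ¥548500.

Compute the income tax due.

Ordinary income tax:
  ¥68000 × 9% = ¥6120
  ¥583000 × 20% = ¥116600
  ¥18500 × 27% = ¥4995
  → ¥127715

Supplementary minimum tax:
  Base (reported book profit): ¥548500
  Less exemption ¥67000 → base ¥481500
  ¥481500 × 14% = ¥67410

¥127715 > ¥67410, so the ordinary income tax governs.

¥127715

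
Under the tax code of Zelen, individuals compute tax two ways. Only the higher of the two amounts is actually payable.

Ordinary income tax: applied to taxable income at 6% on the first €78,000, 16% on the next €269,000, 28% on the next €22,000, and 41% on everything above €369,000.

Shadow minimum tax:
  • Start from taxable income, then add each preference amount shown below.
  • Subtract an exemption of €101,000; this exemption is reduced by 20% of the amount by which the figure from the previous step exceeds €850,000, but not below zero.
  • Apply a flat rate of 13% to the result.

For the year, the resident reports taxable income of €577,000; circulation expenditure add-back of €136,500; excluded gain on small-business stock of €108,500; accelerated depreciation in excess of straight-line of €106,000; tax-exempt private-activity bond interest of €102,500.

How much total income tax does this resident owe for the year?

€139,160

Ordinary income tax:
  €78,000 × 6% = €4,680
  €269,000 × 16% = €43,040
  €22,000 × 28% = €6,160
  €208,000 × 41% = €85,280
  → €139,160

Shadow minimum tax:
  Adjusted income: €577,000 + €136,500 + €108,500 + €106,000 + €102,500 = €1,030,500
  Exemption: €101,000 − 20% × (€1,030,500 − €850,000) = €101,000 − €36,100 = €64,900
  Base: €1,030,500 − €64,900 = €965,600
  €965,600 × 13% = €125,528

€139,160 > €125,528, so the ordinary income tax governs.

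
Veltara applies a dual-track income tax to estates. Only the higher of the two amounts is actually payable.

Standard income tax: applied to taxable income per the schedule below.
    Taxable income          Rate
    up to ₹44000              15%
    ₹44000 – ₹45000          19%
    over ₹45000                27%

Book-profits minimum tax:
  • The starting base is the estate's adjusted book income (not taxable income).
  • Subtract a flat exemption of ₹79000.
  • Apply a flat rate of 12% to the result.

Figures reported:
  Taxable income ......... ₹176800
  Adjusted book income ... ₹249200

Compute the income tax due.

Standard income tax:
  ₹44000 × 15% = ₹6600
  ₹1000 × 19% = ₹190
  ₹131800 × 27% = ₹35586
  → ₹42376

Book-profits minimum tax:
  Base (adjusted book income): ₹249200
  Less exemption ₹79000 → base ₹170200
  ₹170200 × 12% = ₹20424

₹42376 > ₹20424, so the standard income tax governs.

₹42376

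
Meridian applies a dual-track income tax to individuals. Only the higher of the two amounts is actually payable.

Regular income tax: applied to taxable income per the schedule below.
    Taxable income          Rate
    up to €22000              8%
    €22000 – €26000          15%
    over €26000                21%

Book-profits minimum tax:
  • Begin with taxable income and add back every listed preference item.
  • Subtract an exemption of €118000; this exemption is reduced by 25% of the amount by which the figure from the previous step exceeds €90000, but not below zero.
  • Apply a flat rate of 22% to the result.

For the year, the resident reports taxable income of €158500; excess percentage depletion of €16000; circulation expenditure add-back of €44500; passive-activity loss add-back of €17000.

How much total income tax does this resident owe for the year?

Book-profits minimum tax:
  Adjusted income: €158500 + €16000 + €44500 + €17000 = €236000
  Exemption: €118000 − 25% × (€236000 − €90000) = €118000 − €36500 = €81500
  Base: €236000 − €81500 = €154500
  €154500 × 22% = €33990

Regular income tax:
  €22000 × 8% = €1760
  €4000 × 15% = €600
  €132500 × 21% = €27825
  → €30185

€33990 > €30185, so the book-profits minimum tax is the binding amount.

€33990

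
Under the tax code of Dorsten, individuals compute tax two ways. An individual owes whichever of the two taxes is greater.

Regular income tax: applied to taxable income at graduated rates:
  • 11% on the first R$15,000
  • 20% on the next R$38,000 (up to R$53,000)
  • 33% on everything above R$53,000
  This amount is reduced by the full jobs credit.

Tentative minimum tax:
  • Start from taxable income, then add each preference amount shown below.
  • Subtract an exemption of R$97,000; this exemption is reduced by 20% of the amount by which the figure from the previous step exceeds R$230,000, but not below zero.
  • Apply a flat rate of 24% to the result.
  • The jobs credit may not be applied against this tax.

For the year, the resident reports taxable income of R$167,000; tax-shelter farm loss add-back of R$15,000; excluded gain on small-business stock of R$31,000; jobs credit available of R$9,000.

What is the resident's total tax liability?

Tentative minimum tax:
  Adjusted income: R$167,000 + R$15,000 + R$31,000 = R$213,000
  Exemption: R$213,000 ≤ R$230,000, so full R$97,000 applies
  Base: R$213,000 − R$97,000 = R$116,000
  R$116,000 × 24% = R$27,840

Regular income tax:
  R$15,000 × 11% = R$1,650
  R$38,000 × 20% = R$7,600
  R$114,000 × 33% = R$37,620
  → R$46,870
  Less jobs credit R$9,000 → R$37,870

R$37,870 > R$27,840, so the regular income tax governs.

R$37,870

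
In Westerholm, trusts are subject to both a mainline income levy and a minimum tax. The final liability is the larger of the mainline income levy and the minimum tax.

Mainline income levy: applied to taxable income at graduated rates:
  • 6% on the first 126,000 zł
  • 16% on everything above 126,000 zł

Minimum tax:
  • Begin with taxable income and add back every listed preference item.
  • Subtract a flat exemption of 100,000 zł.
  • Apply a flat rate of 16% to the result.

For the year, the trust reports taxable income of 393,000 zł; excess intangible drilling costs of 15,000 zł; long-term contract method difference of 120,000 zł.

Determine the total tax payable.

Mainline income levy:
  126,000 zł × 6% = 7,560 zł
  267,000 zł × 16% = 42,720 zł
  → 50,280 zł

Minimum tax:
  Adjusted income: 393,000 zł + 15,000 zł + 120,000 zł = 528,000 zł
  Less exemption 100,000 zł → base 428,000 zł
  428,000 zł × 16% = 68,480 zł

68,480 zł > 50,280 zł, so the minimum tax is the binding amount.

68,480 zł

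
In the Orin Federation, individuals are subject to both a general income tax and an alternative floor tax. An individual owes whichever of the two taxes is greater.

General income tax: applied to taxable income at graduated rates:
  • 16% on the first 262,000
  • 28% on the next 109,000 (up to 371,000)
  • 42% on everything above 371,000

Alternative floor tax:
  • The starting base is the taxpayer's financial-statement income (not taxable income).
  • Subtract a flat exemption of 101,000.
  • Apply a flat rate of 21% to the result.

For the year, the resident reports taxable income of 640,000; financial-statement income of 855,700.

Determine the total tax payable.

185,420

Alternative floor tax:
  Base (financial-statement income): 855,700
  Less exemption 101,000 → base 754,700
  754,700 × 21% = 158,487

General income tax:
  262,000 × 16% = 41,920
  109,000 × 28% = 30,520
  269,000 × 42% = 112,980
  → 185,420

185,420 > 158,487, so the general income tax governs.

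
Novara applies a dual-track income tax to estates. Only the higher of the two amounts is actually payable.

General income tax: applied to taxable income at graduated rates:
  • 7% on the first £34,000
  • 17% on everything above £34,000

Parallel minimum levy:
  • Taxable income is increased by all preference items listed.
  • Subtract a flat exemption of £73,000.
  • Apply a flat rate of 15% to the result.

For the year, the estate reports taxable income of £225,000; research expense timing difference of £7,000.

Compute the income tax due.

Parallel minimum levy:
  Adjusted income: £225,000 + £7,000 = £232,000
  Less exemption £73,000 → base £159,000
  £159,000 × 15% = £23,850

General income tax:
  £34,000 × 7% = £2,380
  £191,000 × 17% = £32,470
  → £34,850

£34,850 > £23,850, so the general income tax governs.

£34,850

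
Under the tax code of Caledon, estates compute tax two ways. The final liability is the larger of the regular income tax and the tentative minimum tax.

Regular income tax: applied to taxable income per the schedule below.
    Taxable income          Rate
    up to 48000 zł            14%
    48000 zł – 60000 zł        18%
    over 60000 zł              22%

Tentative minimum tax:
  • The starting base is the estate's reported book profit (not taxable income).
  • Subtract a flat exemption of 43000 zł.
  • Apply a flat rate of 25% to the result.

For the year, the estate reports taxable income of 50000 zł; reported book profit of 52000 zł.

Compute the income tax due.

7080 zł

Tentative minimum tax:
  Base (reported book profit): 52000 zł
  Less exemption 43000 zł → base 9000 zł
  9000 zł × 25% = 2250 zł

Regular income tax:
  48000 zł × 14% = 6720 zł
  2000 zł × 18% = 360 zł
  → 7080 zł

7080 zł > 2250 zł, so the regular income tax governs.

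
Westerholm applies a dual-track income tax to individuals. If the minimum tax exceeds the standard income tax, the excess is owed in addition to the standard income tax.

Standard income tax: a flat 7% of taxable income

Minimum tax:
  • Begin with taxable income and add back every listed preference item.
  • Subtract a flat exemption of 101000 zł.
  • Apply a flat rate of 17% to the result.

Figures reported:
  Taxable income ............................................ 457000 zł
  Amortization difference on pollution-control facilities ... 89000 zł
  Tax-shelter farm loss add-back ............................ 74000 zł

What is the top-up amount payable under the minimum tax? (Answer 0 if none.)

Standard income tax:
  457000 zł × 7% = 31990 zł

Minimum tax:
  Adjusted income: 457000 zł + 89000 zł + 74000 zł = 620000 zł
  Less exemption 101000 zł → base 519000 zł
  519000 zł × 17% = 88230 zł

Excess of minimum tax over standard income tax: 88230 zł − 31990 zł = 56240 zł.

56240 zł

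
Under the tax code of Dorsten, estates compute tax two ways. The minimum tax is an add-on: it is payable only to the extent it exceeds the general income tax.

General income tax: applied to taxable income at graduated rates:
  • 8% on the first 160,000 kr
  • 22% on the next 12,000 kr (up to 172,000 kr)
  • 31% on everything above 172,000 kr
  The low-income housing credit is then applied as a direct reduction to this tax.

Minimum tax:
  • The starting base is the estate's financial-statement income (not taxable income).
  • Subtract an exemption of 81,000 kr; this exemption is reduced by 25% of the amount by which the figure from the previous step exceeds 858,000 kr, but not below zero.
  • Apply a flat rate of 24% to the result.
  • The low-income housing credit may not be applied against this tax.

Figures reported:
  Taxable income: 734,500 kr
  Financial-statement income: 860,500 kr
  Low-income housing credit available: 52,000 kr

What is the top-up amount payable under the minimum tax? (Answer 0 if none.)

General income tax:
  160,000 kr × 8% = 12,800 kr
  12,000 kr × 22% = 2,640 kr
  562,500 kr × 31% = 174,375 kr
  → 189,815 kr
  Less low-income housing credit 52,000 kr → 137,815 kr

Minimum tax:
  Base (financial-statement income): 860,500 kr
  Exemption: 81,000 kr − 25% × (860,500 kr − 858,000 kr) = 81,000 kr − 625 kr = 80,375 kr
  Base: 860,500 kr − 80,375 kr = 780,125 kr
  780,125 kr × 24% = 187,230 kr

Excess of minimum tax over general income tax: 187,230 kr − 137,815 kr = 49,415 kr.

49,415 kr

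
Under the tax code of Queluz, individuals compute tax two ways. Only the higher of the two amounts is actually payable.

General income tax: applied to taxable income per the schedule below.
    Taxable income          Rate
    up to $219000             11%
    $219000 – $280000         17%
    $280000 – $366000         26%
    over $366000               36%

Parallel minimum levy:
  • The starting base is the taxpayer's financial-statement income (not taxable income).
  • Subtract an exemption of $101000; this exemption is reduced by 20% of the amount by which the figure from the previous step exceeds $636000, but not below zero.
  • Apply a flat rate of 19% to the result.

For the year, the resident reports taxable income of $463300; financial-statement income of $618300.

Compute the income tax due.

General income tax:
  $219000 × 11% = $24090
  $61000 × 17% = $10370
  $86000 × 26% = $22360
  $97300 × 36% = $35028
  → $91848

Parallel minimum levy:
  Base (financial-statement income): $618300
  Exemption: $618300 ≤ $636000, so full $101000 applies
  Base: $618300 − $101000 = $517300
  $517300 × 19% = $98287

$98287 > $91848, so the parallel minimum levy is the binding amount.

$98287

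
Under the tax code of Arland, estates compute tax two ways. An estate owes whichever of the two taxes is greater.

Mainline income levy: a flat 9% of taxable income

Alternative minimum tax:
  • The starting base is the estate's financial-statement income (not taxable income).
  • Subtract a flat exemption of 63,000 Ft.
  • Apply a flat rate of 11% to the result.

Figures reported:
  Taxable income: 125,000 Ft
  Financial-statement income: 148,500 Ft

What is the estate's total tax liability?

Alternative minimum tax:
  Base (financial-statement income): 148,500 Ft
  Less exemption 63,000 Ft → base 85,500 Ft
  85,500 Ft × 11% = 9,405 Ft

Mainline income levy:
  125,000 Ft × 9% = 11,250 Ft

11,250 Ft > 9,405 Ft, so the mainline income levy governs.

11,250 Ft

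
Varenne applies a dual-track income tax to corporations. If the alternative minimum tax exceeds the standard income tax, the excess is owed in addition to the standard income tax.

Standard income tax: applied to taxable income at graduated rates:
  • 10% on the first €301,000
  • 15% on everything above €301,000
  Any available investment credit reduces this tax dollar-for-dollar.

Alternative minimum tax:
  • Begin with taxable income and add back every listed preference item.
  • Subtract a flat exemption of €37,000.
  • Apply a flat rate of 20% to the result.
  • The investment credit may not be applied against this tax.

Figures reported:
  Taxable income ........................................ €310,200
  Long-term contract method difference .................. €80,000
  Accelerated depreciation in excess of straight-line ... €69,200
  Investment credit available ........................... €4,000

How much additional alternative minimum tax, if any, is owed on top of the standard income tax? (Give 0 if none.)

Standard income tax:
  €301,000 × 10% = €30,100
  €9,200 × 15% = €1,380
  → €31,480
  Less investment credit €4,000 → €27,480

Alternative minimum tax:
  Adjusted income: €310,200 + €80,000 + €69,200 = €459,400
  Less exemption €37,000 → base €422,400
  €422,400 × 20% = €84,480

Excess of alternative minimum tax over standard income tax: €84,480 − €27,480 = €57,000.

€57,000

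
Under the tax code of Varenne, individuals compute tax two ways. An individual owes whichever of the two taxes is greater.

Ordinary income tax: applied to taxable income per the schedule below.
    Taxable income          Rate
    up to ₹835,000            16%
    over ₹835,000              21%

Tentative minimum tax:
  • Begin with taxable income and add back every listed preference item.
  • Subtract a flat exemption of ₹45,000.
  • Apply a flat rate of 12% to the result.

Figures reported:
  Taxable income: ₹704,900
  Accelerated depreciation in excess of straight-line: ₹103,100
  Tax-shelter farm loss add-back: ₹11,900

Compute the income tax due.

₹112,784

Tentative minimum tax:
  Adjusted income: ₹704,900 + ₹103,100 + ₹11,900 = ₹819,900
  Less exemption ₹45,000 → base ₹774,900
  ₹774,900 × 12% = ₹92,988

Ordinary income tax:
  ₹704,900 × 16% = ₹112,784

₹112,784 > ₹92,988, so the ordinary income tax governs.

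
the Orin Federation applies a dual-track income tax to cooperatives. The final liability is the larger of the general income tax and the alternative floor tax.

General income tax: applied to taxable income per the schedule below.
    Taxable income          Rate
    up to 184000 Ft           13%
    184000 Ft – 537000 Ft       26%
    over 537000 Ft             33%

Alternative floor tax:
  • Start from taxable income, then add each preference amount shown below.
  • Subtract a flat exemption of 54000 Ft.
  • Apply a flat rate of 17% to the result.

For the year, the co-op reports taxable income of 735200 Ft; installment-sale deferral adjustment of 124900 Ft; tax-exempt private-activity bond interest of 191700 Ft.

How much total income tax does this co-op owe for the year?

181106 Ft

General income tax:
  184000 Ft × 13% = 23920 Ft
  353000 Ft × 26% = 91780 Ft
  198200 Ft × 33% = 65406 Ft
  → 181106 Ft

Alternative floor tax:
  Adjusted income: 735200 Ft + 124900 Ft + 191700 Ft = 1051800 Ft
  Less exemption 54000 Ft → base 997800 Ft
  997800 Ft × 17% = 169626 Ft

181106 Ft > 169626 Ft, so the general income tax governs.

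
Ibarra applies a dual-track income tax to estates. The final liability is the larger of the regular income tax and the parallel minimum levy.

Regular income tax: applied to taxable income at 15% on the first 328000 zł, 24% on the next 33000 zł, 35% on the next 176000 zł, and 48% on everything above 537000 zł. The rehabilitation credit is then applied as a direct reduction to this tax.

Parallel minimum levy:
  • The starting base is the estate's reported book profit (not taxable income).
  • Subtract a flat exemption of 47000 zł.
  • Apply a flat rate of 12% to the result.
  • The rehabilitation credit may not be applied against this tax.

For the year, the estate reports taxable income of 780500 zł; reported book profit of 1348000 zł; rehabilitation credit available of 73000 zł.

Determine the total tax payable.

162600 zł

Parallel minimum levy:
  Base (reported book profit): 1348000 zł
  Less exemption 47000 zł → base 1301000 zł
  1301000 zł × 12% = 156120 zł

Regular income tax:
  328000 zł × 15% = 49200 zł
  33000 zł × 24% = 7920 zł
  176000 zł × 35% = 61600 zł
  243500 zł × 48% = 116880 zł
  → 235600 zł
  Less rehabilitation credit 73000 zł → 162600 zł

162600 zł > 156120 zł, so the regular income tax governs.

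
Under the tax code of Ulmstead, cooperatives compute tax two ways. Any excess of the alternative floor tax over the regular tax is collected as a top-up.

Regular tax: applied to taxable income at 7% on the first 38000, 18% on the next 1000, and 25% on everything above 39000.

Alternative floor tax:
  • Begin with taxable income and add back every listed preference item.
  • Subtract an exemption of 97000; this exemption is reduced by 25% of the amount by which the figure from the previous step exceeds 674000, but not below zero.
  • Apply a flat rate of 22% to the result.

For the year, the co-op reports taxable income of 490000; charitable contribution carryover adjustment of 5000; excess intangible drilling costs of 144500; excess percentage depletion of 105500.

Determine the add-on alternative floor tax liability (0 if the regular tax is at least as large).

Regular tax:
  38000 × 7% = 2660
  1000 × 18% = 180
  451000 × 25% = 112750
  → 115590

Alternative floor tax:
  Adjusted income: 490000 + 5000 + 144500 + 105500 = 745000
  Exemption: 97000 − 25% × (745000 − 674000) = 97000 − 17750 = 79250
  Base: 745000 − 79250 = 665750
  665750 × 22% = 146465

Excess of alternative floor tax over regular tax: 146465 − 115590 = 30875.

30875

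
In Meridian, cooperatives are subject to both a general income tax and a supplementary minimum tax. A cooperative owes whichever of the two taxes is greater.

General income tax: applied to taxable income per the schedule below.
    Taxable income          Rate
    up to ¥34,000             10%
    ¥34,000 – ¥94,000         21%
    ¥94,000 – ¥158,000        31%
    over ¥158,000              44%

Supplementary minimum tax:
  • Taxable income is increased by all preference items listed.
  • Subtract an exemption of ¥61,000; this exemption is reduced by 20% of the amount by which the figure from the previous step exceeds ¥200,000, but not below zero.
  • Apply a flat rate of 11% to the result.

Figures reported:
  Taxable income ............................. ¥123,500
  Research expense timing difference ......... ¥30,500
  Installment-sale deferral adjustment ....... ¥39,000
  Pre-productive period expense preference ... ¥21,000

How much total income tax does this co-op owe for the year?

Supplementary minimum tax:
  Adjusted income: ¥123,500 + ¥30,500 + ¥39,000 + ¥21,000 = ¥214,000
  Exemption: ¥61,000 − 20% × (¥214,000 − ¥200,000) = ¥61,000 − ¥2,800 = ¥58,200
  Base: ¥214,000 − ¥58,200 = ¥155,800
  ¥155,800 × 11% = ¥17,138

General income tax:
  ¥34,000 × 10% = ¥3,400
  ¥60,000 × 21% = ¥12,600
  ¥29,500 × 31% = ¥9,145
  → ¥25,145

¥25,145 > ¥17,138, so the general income tax governs.

¥25,145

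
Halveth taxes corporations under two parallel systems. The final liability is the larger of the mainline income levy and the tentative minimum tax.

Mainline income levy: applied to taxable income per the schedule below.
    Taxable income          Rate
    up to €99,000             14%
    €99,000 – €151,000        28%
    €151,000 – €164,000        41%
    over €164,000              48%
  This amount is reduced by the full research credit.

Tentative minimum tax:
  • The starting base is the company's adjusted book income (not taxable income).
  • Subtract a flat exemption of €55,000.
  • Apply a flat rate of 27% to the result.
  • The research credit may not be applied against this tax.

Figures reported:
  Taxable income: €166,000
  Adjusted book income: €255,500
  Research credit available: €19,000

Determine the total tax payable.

Tentative minimum tax:
  Base (adjusted book income): €255,500
  Less exemption €55,000 → base €200,500
  €200,500 × 27% = €54,135

Mainline income levy:
  €99,000 × 14% = €13,860
  €52,000 × 28% = €14,560
  €13,000 × 41% = €5,330
  €2,000 × 48% = €960
  → €34,710
  Less research credit €19,000 → €15,710

€54,135 > €15,710, so the tentative minimum tax is the binding amount.

€54,135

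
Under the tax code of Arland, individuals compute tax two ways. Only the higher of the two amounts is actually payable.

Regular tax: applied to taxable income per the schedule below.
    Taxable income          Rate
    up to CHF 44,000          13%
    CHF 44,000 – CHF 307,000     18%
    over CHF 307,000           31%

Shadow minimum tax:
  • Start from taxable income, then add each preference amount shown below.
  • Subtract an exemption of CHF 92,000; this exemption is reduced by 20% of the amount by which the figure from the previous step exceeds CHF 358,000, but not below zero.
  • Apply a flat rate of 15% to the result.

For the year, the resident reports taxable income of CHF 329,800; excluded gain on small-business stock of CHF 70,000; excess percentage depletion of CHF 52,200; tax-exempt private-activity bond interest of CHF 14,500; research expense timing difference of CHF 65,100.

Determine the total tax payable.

CHF 71,148

Regular tax:
  CHF 44,000 × 13% = CHF 5,720
  CHF 263,000 × 18% = CHF 47,340
  CHF 22,800 × 31% = CHF 7,068
  → CHF 60,128

Shadow minimum tax:
  Adjusted income: CHF 329,800 + CHF 70,000 + CHF 52,200 + CHF 14,500 + CHF 65,100 = CHF 531,600
  Exemption: CHF 92,000 − 20% × (CHF 531,600 − CHF 358,000) = CHF 92,000 − CHF 34,720 = CHF 57,280
  Base: CHF 531,600 − CHF 57,280 = CHF 474,320
  CHF 474,320 × 15% = CHF 71,148

CHF 71,148 > CHF 60,128, so the shadow minimum tax is the binding amount.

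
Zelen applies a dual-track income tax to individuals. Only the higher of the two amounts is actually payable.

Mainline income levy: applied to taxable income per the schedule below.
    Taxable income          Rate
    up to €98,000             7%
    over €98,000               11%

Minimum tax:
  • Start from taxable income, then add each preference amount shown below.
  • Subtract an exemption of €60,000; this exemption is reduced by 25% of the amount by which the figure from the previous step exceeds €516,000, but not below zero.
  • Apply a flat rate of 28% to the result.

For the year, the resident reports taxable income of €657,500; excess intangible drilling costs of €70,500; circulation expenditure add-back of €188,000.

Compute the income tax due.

€256,480

Minimum tax:
  Adjusted income: €657,500 + €70,500 + €188,000 = €916,000
  Exemption: 25% × (€916,000 − €516,000) = €100,000 ≥ €60,000, so the exemption is fully phased out
  Base: €916,000 − €0 = €916,000
  €916,000 × 28% = €256,480

Mainline income levy:
  €98,000 × 7% = €6,860
  €559,500 × 11% = €61,545
  → €68,405

€256,480 > €68,405, so the minimum tax is the binding amount.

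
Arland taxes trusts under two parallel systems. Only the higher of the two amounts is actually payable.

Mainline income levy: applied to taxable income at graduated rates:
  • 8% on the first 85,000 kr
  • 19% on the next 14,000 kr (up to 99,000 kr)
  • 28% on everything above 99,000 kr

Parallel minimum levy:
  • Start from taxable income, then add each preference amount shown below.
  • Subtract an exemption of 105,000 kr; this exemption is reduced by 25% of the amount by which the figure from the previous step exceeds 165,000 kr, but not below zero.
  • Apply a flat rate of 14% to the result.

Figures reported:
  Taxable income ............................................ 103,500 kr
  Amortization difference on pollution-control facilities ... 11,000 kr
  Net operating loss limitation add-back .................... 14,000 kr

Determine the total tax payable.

10,720 kr

Mainline income levy:
  85,000 kr × 8% = 6,800 kr
  14,000 kr × 19% = 2,660 kr
  4,500 kr × 28% = 1,260 kr
  → 10,720 kr

Parallel minimum levy:
  Adjusted income: 103,500 kr + 11,000 kr + 14,000 kr = 128,500 kr
  Exemption: 128,500 kr ≤ 165,000 kr, so full 105,000 kr applies
  Base: 128,500 kr − 105,000 kr = 23,500 kr
  23,500 kr × 14% = 3,290 kr

10,720 kr > 3,290 kr, so the mainline income levy governs.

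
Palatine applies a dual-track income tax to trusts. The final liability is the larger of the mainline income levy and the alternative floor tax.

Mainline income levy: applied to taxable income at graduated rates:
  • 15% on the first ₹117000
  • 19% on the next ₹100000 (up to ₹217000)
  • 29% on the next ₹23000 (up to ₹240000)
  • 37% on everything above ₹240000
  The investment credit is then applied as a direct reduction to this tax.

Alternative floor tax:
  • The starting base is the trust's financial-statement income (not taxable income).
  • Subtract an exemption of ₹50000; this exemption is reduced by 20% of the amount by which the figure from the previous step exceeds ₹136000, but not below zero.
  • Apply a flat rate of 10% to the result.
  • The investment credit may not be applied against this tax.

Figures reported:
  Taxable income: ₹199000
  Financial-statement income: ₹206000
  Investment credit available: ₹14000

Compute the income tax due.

₹19130

Alternative floor tax:
  Base (financial-statement income): ₹206000
  Exemption: ₹50000 − 20% × (₹206000 − ₹136000) = ₹50000 − ₹14000 = ₹36000
  Base: ₹206000 − ₹36000 = ₹170000
  ₹170000 × 10% = ₹17000

Mainline income levy:
  ₹117000 × 15% = ₹17550
  ₹82000 × 19% = ₹15580
  → ₹33130
  Less investment credit ₹14000 → ₹19130

₹19130 > ₹17000, so the mainline income levy governs.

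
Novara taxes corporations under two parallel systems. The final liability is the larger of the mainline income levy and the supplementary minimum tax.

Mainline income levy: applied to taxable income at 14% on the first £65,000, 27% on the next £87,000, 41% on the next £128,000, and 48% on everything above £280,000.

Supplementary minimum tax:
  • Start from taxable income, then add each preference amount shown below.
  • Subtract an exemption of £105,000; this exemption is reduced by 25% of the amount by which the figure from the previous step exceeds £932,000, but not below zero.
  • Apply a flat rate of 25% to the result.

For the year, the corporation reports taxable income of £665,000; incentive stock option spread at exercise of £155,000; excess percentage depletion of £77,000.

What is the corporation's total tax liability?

£269,870

Mainline income levy:
  £65,000 × 14% = £9,100
  £87,000 × 27% = £23,490
  £128,000 × 41% = £52,480
  £385,000 × 48% = £184,800
  → £269,870

Supplementary minimum tax:
  Adjusted income: £665,000 + £155,000 + £77,000 = £897,000
  Exemption: £897,000 ≤ £932,000, so full £105,000 applies
  Base: £897,000 − £105,000 = £792,000
  £792,000 × 25% = £198,000

£269,870 > £198,000, so the mainline income levy governs.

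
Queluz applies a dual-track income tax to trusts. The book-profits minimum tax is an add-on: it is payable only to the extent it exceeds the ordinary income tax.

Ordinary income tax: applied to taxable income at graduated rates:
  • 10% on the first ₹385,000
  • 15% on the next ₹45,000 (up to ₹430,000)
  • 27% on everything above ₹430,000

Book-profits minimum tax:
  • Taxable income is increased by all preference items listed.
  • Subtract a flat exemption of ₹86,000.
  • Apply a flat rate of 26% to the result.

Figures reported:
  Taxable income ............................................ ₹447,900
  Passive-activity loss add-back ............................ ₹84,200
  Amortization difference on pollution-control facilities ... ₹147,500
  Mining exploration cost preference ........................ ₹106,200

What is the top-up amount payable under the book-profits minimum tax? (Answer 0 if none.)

₹131,865

Ordinary income tax:
  ₹385,000 × 10% = ₹38,500
  ₹45,000 × 15% = ₹6,750
  ₹17,900 × 27% = ₹4,833
  → ₹50,083

Book-profits minimum tax:
  Adjusted income: ₹447,900 + ₹84,200 + ₹147,500 + ₹106,200 = ₹785,800
  Less exemption ₹86,000 → base ₹699,800
  ₹699,800 × 26% = ₹181,948

Excess of book-profits minimum tax over ordinary income tax: ₹181,948 − ₹50,083 = ₹131,865.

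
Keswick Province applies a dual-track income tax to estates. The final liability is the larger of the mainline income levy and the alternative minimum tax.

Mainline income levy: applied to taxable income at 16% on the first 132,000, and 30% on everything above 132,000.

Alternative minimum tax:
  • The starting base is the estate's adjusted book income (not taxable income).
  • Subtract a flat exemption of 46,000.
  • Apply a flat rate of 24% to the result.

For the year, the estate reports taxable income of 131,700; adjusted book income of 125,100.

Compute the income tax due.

21,072

Alternative minimum tax:
  Base (adjusted book income): 125,100
  Less exemption 46,000 → base 79,100
  79,100 × 24% = 18,984

Mainline income levy:
  131,700 × 16% = 21,072

21,072 > 18,984, so the mainline income levy governs.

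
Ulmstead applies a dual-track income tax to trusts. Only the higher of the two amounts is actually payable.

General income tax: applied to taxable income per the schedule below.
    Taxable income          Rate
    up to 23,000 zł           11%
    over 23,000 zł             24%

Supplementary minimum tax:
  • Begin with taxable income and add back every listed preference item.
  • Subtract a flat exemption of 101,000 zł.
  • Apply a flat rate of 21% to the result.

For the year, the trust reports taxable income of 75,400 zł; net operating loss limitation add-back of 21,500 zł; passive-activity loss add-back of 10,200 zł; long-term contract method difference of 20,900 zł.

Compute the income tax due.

General income tax:
  23,000 zł × 11% = 2,530 zł
  52,400 zł × 24% = 12,576 zł
  → 15,106 zł

Supplementary minimum tax:
  Adjusted income: 75,400 zł + 21,500 zł + 10,200 zł + 20,900 zł = 128,000 zł
  Less exemption 101,000 zł → base 27,000 zł
  27,000 zł × 21% = 5,670 zł

15,106 zł > 5,670 zł, so the general income tax governs.

15,106 zł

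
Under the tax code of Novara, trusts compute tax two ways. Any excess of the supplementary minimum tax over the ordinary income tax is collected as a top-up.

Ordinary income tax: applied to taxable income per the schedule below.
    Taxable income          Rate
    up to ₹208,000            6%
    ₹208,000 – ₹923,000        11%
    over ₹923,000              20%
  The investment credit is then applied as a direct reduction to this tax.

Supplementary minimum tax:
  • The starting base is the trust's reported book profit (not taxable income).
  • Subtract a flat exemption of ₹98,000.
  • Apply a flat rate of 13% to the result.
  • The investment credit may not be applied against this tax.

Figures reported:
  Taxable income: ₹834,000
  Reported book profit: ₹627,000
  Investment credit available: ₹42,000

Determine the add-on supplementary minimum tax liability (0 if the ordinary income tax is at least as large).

₹29,430

Ordinary income tax:
  ₹208,000 × 6% = ₹12,480
  ₹626,000 × 11% = ₹68,860
  → ₹81,340
  Less investment credit ₹42,000 → ₹39,340

Supplementary minimum tax:
  Base (reported book profit): ₹627,000
  Less exemption ₹98,000 → base ₹529,000
  ₹529,000 × 13% = ₹68,770

Excess of supplementary minimum tax over ordinary income tax: ₹68,770 − ₹39,340 = ₹29,430.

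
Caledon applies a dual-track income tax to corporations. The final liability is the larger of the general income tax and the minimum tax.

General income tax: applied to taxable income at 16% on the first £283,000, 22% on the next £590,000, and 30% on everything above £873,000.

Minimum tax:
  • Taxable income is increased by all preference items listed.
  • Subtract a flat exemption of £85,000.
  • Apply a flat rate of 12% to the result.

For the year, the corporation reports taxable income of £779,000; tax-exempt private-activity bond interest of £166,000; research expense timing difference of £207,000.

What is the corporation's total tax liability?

General income tax:
  £283,000 × 16% = £45,280
  £496,000 × 22% = £109,120
  → £154,400

Minimum tax:
  Adjusted income: £779,000 + £166,000 + £207,000 = £1,152,000
  Less exemption £85,000 → base £1,067,000
  £1,067,000 × 12% = £128,040

£154,400 > £128,040, so the general income tax governs.

£154,400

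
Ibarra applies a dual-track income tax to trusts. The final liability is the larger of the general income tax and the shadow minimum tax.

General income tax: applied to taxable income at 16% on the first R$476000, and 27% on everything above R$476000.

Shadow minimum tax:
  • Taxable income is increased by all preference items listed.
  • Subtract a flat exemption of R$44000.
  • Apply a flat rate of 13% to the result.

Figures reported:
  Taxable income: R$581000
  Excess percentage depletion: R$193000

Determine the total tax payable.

Shadow minimum tax:
  Adjusted income: R$581000 + R$193000 = R$774000
  Less exemption R$44000 → base R$730000
  R$730000 × 13% = R$94900

General income tax:
  R$476000 × 16% = R$76160
  R$105000 × 27% = R$28350
  → R$104510

R$104510 > R$94900, so the general income tax governs.

R$104510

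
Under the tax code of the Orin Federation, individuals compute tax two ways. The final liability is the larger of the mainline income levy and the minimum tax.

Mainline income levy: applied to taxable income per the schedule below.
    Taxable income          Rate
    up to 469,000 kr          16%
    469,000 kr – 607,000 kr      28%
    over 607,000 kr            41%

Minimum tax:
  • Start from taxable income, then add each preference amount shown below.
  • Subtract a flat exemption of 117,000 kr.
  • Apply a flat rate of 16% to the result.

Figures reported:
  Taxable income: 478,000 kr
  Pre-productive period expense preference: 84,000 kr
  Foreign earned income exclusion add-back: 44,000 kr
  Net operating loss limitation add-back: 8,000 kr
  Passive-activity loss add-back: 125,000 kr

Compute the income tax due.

99,520 kr

Mainline income levy:
  469,000 kr × 16% = 75,040 kr
  9,000 kr × 28% = 2,520 kr
  → 77,560 kr

Minimum tax:
  Adjusted income: 478,000 kr + 84,000 kr + 44,000 kr + 8,000 kr + 125,000 kr = 739,000 kr
  Less exemption 117,000 kr → base 622,000 kr
  622,000 kr × 16% = 99,520 kr

99,520 kr > 77,560 kr, so the minimum tax is the binding amount.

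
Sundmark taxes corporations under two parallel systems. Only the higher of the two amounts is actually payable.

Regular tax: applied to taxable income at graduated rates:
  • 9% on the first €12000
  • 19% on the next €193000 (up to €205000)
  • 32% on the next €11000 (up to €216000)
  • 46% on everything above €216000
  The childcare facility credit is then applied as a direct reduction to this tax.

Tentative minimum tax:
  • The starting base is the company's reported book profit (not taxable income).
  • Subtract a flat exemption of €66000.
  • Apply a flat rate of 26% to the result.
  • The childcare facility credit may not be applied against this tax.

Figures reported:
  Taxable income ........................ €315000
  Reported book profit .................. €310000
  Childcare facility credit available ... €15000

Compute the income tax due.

Regular tax:
  €12000 × 9% = €1080
  €193000 × 19% = €36670
  €11000 × 32% = €3520
  €99000 × 46% = €45540
  → €86810
  Less childcare facility credit €15000 → €71810

Tentative minimum tax:
  Base (reported book profit): €310000
  Less exemption €66000 → base €244000
  €244000 × 26% = €63440

€71810 > €63440, so the regular tax governs.

€71810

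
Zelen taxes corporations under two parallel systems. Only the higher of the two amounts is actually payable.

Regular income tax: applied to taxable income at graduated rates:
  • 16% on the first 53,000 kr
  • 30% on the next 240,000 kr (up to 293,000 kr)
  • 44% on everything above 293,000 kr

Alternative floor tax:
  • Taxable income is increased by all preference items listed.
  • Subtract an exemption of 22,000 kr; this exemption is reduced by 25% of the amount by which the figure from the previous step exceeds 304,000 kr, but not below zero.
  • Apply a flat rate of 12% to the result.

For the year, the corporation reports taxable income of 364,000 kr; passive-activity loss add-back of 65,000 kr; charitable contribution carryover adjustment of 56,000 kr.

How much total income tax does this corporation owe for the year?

111,720 kr

Regular income tax:
  53,000 kr × 16% = 8,480 kr
  240,000 kr × 30% = 72,000 kr
  71,000 kr × 44% = 31,240 kr
  → 111,720 kr

Alternative floor tax:
  Adjusted income: 364,000 kr + 65,000 kr + 56,000 kr = 485,000 kr
  Exemption: 25% × (485,000 kr − 304,000 kr) = 45,250 kr ≥ 22,000 kr, so the exemption is fully phased out
  Base: 485,000 kr − 0 kr = 485,000 kr
  485,000 kr × 12% = 58,200 kr

111,720 kr > 58,200 kr, so the regular income tax governs.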